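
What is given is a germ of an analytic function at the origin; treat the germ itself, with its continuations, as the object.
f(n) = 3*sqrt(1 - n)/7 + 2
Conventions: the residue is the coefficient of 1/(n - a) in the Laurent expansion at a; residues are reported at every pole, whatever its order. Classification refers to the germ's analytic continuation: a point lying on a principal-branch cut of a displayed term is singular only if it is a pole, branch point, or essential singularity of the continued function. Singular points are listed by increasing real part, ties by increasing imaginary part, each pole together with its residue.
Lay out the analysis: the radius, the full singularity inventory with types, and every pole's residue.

Branch term (3/7)*sqrt(1 - n/(1)): its argument vanishes at n = 1, a square-root branch point, modulus 1.
The radius of convergence is the smallest modulus among the singular points: 1.

Radius of convergence at 0: 1.
At 1: an algebraic (square-root) branch point.


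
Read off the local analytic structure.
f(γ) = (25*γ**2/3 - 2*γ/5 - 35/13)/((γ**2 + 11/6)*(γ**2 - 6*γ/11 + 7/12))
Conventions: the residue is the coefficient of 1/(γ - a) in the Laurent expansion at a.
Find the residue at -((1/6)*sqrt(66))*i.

The factor γ**2 + 11/6 splits as (γ - a)(γ - a') with a = -((1/6)*sqrt(66))*i, a' = ((1/6)*sqrt(66))*i. At the order-1 pole a set g(γ) = (γ - a)*f(γ) = [(25*γ**2/3 - 2*γ/5 - 35/13)/(γ**2 - 6*γ/11 + 7/12)] / (γ - a').
Simple pole: residue = g(a) at a = -((1/6)*sqrt(66))*i, which is (-31924/14469) + ((106997/217035)*sqrt(66))*i.

The residue is (-31924/14469) + ((106997/217035)*sqrt(66))*i.


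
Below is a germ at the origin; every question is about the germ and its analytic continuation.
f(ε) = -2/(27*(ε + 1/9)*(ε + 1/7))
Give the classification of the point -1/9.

The point is a pole of order 1.

The denominator factor ε + 1/9 vanishes at -1/9 and appears to the power 1; the numerator there equals -2/27, nonzero, and no other factor vanishes.
Hence a pole whose order is the multiplicity, 1.


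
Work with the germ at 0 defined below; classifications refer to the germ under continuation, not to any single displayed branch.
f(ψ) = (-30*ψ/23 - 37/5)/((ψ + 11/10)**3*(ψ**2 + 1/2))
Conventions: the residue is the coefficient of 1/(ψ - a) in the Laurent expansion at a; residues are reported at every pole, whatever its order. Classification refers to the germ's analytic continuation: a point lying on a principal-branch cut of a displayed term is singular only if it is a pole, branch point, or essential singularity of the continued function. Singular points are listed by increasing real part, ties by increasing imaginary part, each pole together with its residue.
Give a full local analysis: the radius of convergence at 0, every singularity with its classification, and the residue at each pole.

Denominator factor (ψ + 11/10)^3: pole of order 3 at -11/10, modulus 11/10.
Denominator factor (ψ**2 + 1/2): discriminant -2, complex-conjugate roots ((1/2)*sqrt(2))*i and -((1/2)*sqrt(2))*i; poles of order 1, moduli (1/2)*sqrt(2) and (1/2)*sqrt(2).
The radius of convergence is the smallest modulus among the singular points: (1/2)*sqrt(2).
At the order-3 pole -11/10 set g(ψ) = (ψ - (-11/10))^3*f(ψ) = (-30*ψ/23 - 37/5)/(ψ**2 + 1/2).
Order-3 pole: residue = g''(a)/2; g''(-11/10) = -1084592000/115004853, so the residue is -542296000/115004853.
The factor ψ**2 + 1/2 splits as (ψ - a)(ψ - a') with a = -((1/2)*sqrt(2))*i, a' = ((1/2)*sqrt(2))*i. At the order-1 pole a set g(ψ) = (ψ - a)*f(ψ) = [(-30*ψ/23 - 37/5)/(ψ + 11/10)**3] / (ψ - a').
Simple pole: residue = g(a) at a = -((1/2)*sqrt(2))*i, which is (271148000/115004853) + ((3671900/115004853)*sqrt(2))*i.
The factor ψ**2 + 1/2 splits as (ψ - a)(ψ - a') with a = ((1/2)*sqrt(2))*i, a' = -((1/2)*sqrt(2))*i. At the order-1 pole a set g(ψ) = (ψ - a)*f(ψ) = [(-30*ψ/23 - 37/5)/(ψ + 11/10)**3] / (ψ - a').
Simple pole: residue = g(a) at a = ((1/2)*sqrt(2))*i, which is (271148000/115004853) - ((3671900/115004853)*sqrt(2))*i.
List the singular points by increasing real part (a conjugate pair: the negative imaginary part first).

Radius of convergence at 0: (1/2)*sqrt(2).
At -11/10: a pole of order 3; residue -542296000/115004853.
At -((1/2)*sqrt(2))*i: a pole of order 1; residue (271148000/115004853) + ((3671900/115004853)*sqrt(2))*i.
At ((1/2)*sqrt(2))*i: a pole of order 1; residue (271148000/115004853) - ((3671900/115004853)*sqrt(2))*i.


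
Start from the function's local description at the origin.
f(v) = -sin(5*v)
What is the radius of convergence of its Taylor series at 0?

The factor -sin(5*v) is entire and contributes no finite singular point.
The polynomial part has no poles.
No finite singular points: the Taylor series at 0 converges everywhere.

The radius of convergence is infinite.


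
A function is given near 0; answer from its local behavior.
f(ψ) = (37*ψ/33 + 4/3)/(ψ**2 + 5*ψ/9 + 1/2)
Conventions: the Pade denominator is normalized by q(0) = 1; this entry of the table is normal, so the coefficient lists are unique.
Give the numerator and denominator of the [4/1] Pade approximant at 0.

Taylor coefficients needed (expand at 0): a_0 = 8/3, a_1 = -214/297, a_2 = -12116/2673, a_3 = 155828/24057, a_4 = 404512/216513, a_5 = -29289256/1948617.
Write the denominator as Q(ψ) = 1 + q1*ψ. Requiring Q*f - P = O(ψ^6) with deg P <= 4 kills the coefficients of ψ^5..ψ^5 in Q*f:
  ψ^5: a_5 + q1*a_4 = 0, i.e. -29289256/1948617 + (404512/216513)*q1 = 0.
Solving this linear system: q1 = 3661157/455076.
The numerator is Q*f truncated at degree 4: P0 = a_0 = 8/3; P1 = a_1 + q1*a_0 = 8648920/417153; P2 = a_2 + q1*a_1 = -2872677/278102; P3 = a_3 + q1*a_2 = -4170015/139051; P4 = a_4 + q1*a_3 = 7506027/139051.

The Pade approximant has numerator coefficients [8/3, 8648920/417153, -2872677/278102, -4170015/139051, 7506027/139051]; denominator coefficients [1, 3661157/455076].


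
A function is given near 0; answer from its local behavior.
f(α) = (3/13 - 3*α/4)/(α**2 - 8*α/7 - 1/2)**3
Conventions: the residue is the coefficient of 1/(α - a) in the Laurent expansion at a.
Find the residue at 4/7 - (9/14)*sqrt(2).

The factor α**2 - 8*α/7 - 1/2 splits as (α - a)(α - a') with a = 4/7 - (9/14)*sqrt(2), a' = 4/7 + (9/14)*sqrt(2). At the order-3 pole a set g(α) = (α - a)^3*f(α) = [3/13 - 3*α/4] / (α - a')^3.
Order-3 pole: residue = g''(a)/2; g''(4/7 - (9/14)*sqrt(2)) = (2401/28431)*sqrt(2), so the residue is (2401/56862)*sqrt(2).

The residue is (2401/56862)*sqrt(2).


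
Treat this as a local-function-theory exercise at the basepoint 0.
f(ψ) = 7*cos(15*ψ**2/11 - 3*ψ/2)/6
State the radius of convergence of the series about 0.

The factor cos(15*ψ**2/11 - 3*ψ/2) is entire and contributes no finite singular point.
The polynomial part has no poles.
No finite singular points: the Taylor series at 0 converges everywhere.

The radius of convergence is infinite.


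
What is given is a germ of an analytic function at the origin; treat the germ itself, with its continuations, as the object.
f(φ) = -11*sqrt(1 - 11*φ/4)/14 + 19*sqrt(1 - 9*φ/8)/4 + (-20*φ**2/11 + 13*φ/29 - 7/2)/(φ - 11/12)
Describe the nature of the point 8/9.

The term (19/4)*sqrt(1 - φ/(8/9)) has argument 1 - 8/9/(8/9) = 0 at 8/9: a square-root (algebraic, two-sheeted) branch point; the remaining terms are analytic or single-valued there.

The point is an algebraic (square-root) branch point.


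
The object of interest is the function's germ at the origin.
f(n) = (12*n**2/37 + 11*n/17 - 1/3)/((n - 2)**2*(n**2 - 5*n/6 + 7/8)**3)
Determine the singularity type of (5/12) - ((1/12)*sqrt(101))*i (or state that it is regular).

The point is a pole of order 3.

The denominator factor n**2 - 5*n/6 + 7/8 vanishes at (5/12) - ((1/12)*sqrt(101))*i and appears to the power 3; the numerator there equals (-591/2516) - ((577/7548)*sqrt(101))*i, nonzero, and no other factor vanishes.
Hence a pole whose order is the multiplicity, 3.


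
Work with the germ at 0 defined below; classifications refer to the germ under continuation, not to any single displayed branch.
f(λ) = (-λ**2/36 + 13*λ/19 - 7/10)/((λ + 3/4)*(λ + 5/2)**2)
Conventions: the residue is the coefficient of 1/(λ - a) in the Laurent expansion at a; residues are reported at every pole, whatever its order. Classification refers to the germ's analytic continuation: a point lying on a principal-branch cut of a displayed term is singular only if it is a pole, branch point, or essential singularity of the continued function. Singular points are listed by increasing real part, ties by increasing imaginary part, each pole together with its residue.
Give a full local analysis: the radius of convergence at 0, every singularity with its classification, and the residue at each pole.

Radius of convergence at 0: 3/4.
At -5/2: a pole of order 2; residue 15646/41895.
At -3/4: a pole of order 1; residue -7471/18620.

Denominator factor (λ + 3/4): pole of order 1 at -3/4, modulus 3/4.
Denominator factor (λ + 5/2)^2: pole of order 2 at -5/2, modulus 5/2.
The radius of convergence is the smallest modulus among the singular points: 3/4.
At the order-2 pole -5/2 set g(λ) = (λ - (-5/2))^2*f(λ) = (-λ**2/36 + 13*λ/19 - 7/10)/(λ + 3/4).
Order-2 pole: residue = g'(a); g'(-5/2) = 15646/41895, so the residue is 15646/41895.
At the order-1 pole -3/4 set g(λ) = (λ - (-3/4))*f(λ) = (-λ**2/36 + 13*λ/19 - 7/10)/(λ + 5/2)**2.
Simple pole: residue = g(a) at a = -3/4, which is -7471/18620.
List the singular points by increasing real part (a conjugate pair: the negative imaginary part first).


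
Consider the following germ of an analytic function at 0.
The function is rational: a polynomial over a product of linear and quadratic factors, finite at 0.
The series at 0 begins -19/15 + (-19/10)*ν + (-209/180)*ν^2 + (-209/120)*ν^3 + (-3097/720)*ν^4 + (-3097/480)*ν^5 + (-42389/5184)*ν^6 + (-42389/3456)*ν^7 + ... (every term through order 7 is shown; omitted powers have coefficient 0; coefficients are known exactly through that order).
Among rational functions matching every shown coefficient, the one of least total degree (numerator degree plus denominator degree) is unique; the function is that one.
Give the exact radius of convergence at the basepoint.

The radius of convergence is 2/3.

No rational of total degree below 5 reproduces all 8 coefficients; solving the [0/5] Pade equations on them gives f(ν) = 19/(10*(ν - 2/3)*(ν**2 + 3/2)**2), whose expansion matches every shown term.
Denominator factor (ν - 2/3): pole of order 1 at 2/3, modulus 2/3.
Denominator factor (ν**2 + 3/2)^2: discriminant -6, complex-conjugate roots ((1/2)*sqrt(6))*i and -((1/2)*sqrt(6))*i; poles of order 2, moduli (1/2)*sqrt(6) and (1/2)*sqrt(6).
The radius of convergence is the smallest modulus among the singular points: 2/3.


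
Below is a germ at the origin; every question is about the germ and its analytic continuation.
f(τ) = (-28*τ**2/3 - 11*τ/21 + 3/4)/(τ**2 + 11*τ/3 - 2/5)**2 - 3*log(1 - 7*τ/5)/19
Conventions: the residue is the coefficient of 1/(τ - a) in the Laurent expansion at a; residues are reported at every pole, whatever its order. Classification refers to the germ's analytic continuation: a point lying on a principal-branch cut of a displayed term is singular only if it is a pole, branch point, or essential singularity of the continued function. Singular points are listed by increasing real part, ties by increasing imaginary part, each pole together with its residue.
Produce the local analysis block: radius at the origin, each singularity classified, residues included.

Radius of convergence at 0: -11/6 + (1/30)*sqrt(3385).
At -11/6 - (1/30)*sqrt(3385): a pole of order 2; residue (20577/6416606)*sqrt(3385).
At -11/6 + (1/30)*sqrt(3385): a pole of order 2; residue -(20577/6416606)*sqrt(3385).
At 5/7: a logarithmic branch point.


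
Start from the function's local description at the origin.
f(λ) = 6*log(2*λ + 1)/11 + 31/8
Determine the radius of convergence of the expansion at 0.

Branch term (6/11)*log(1 - λ/(-1/2)): its argument vanishes at λ = -1/2, a logarithmic branch point, modulus 1/2.
The radius of convergence is the smallest modulus among the singular points: 1/2.

The radius of convergence is 1/2.


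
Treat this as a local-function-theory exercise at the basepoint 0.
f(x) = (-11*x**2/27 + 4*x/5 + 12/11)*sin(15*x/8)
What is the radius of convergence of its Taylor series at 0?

The radius of convergence is infinite.

The factor sin(15*x/8) is entire and contributes no finite singular point.
The polynomial part has no poles.
No finite singular points: the Taylor series at 0 converges everywhere.


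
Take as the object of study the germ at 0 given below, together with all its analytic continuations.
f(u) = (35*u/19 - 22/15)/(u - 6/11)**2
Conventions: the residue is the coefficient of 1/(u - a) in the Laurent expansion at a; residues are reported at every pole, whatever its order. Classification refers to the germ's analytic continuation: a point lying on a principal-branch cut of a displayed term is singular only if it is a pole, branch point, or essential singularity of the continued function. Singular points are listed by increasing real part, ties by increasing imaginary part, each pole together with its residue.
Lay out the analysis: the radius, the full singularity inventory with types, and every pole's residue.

Denominator factor (u - 6/11)^2: pole of order 2 at 6/11, modulus 6/11.
The radius of convergence is the smallest modulus among the singular points: 6/11.
At the order-2 pole 6/11 set g(u) = (u - (6/11))^2*f(u) = 35*u/19 - 22/15.
Order-2 pole: residue = g'(a); g'(6/11) = 35/19, so the residue is 35/19.

Radius of convergence at 0: 6/11.
At 6/11: a pole of order 2; residue 35/19.


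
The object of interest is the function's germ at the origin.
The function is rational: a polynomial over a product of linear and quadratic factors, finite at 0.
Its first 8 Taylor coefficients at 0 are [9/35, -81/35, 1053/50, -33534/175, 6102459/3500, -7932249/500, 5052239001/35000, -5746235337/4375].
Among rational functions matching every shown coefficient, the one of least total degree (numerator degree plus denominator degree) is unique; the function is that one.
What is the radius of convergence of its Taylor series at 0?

No rational of total degree below 2 reproduces all 8 coefficients; solving the [0/2] Pade equations on them gives f(w) = -2/(7*(w**2 - 10*w - 10/9)), whose expansion matches every shown term.
Denominator factor (w**2 - 10*w - 10/9): discriminant 940/9, real irrational roots 5 + (1/3)*sqrt(235) and 5 - (1/3)*sqrt(235); poles of order 1, moduli 5 + (1/3)*sqrt(235) and -5 + (1/3)*sqrt(235).
The radius of convergence is the smallest modulus among the singular points: -5 + (1/3)*sqrt(235).

The radius of convergence is -5 + (1/3)*sqrt(235).


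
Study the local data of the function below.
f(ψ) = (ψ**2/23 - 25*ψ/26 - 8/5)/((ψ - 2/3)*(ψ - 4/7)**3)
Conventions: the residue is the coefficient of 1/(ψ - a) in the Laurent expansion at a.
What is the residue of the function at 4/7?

The residue is 30759897/11960.

At the order-3 pole 4/7 set g(ψ) = (ψ - (4/7))^3*f(ψ) = (ψ**2/23 - 25*ψ/26 - 8/5)/(ψ - 2/3).
Order-3 pole: residue = g''(a)/2; g''(4/7) = 30759897/5980, so the residue is 30759897/11960.


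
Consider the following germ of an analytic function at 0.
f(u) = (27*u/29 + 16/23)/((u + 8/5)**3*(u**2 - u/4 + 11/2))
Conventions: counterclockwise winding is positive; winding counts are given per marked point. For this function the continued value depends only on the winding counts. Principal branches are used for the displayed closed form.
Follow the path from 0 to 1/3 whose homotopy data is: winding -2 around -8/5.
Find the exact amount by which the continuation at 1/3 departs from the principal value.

The function is rational, hence single-valued: continuing it around any pole returns the same value, so the difference is 0.

Continued minus principal equals 0.


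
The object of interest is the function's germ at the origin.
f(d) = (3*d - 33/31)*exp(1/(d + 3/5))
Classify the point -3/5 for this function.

The exponent 1/(d - (-3/5)) has a pole at -3/5, so exp(1/(d - (-3/5))) takes every nonzero value near it: an essential singularity (not a pole of any order).

The point is an essential singularity.


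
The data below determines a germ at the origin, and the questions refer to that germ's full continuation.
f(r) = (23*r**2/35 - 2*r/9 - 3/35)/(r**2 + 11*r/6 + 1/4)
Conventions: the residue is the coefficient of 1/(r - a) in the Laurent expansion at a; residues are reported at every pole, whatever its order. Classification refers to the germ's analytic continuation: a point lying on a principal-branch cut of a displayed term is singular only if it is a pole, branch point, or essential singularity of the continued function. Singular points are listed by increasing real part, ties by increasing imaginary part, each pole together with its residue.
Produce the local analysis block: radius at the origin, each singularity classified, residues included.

Denominator factor (r**2 + 11*r/6 + 1/4): discriminant 85/36, real irrational roots -11/12 + (1/12)*sqrt(85) and -11/12 - (1/12)*sqrt(85); poles of order 1, moduli 11/12 - (1/12)*sqrt(85) and 11/12 + (1/12)*sqrt(85).
The radius of convergence is the smallest modulus among the singular points: 11/12 - (1/12)*sqrt(85).
The factor r**2 + 11*r/6 + 1/4 splits as (r - a)(r - a') with a = -11/12 - (1/12)*sqrt(85), a' = -11/12 + (1/12)*sqrt(85). At the order-1 pole a set g(r) = (r - a)*f(r) = [23*r**2/35 - 2*r/9 - 3/35] / (r - a').
Simple pole: residue = g(a) at a = -11/12 - (1/12)*sqrt(85), which is -899/1260 - (7999/107100)*sqrt(85).
The factor r**2 + 11*r/6 + 1/4 splits as (r - a)(r - a') with a = -11/12 + (1/12)*sqrt(85), a' = -11/12 - (1/12)*sqrt(85). At the order-1 pole a set g(r) = (r - a)*f(r) = [23*r**2/35 - 2*r/9 - 3/35] / (r - a').
Simple pole: residue = g(a) at a = -11/12 + (1/12)*sqrt(85), which is -899/1260 + (7999/107100)*sqrt(85).
List the singular points by increasing real part (a conjugate pair: the negative imaginary part first).

Radius of convergence at 0: 11/12 - (1/12)*sqrt(85).
At -11/12 - (1/12)*sqrt(85): a pole of order 1; residue -899/1260 - (7999/107100)*sqrt(85).
At -11/12 + (1/12)*sqrt(85): a pole of order 1; residue -899/1260 + (7999/107100)*sqrt(85).


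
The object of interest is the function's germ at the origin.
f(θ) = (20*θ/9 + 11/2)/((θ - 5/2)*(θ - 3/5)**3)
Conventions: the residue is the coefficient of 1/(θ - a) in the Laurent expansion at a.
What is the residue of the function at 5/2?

At the order-1 pole 5/2 set g(θ) = (θ - (5/2))*f(θ) = (20*θ/9 + 11/2)/(θ - 3/5)**3.
Simple pole: residue = g(a) at a = 5/2, which is 99500/61731.

The residue is 99500/61731.


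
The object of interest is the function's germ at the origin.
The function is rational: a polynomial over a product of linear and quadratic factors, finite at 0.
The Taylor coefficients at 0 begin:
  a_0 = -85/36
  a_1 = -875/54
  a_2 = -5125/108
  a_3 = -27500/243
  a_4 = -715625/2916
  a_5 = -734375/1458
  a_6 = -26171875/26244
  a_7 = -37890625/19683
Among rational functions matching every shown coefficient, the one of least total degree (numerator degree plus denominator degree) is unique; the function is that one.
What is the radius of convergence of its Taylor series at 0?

The radius of convergence is 3/5.

No rational of total degree below 3 reproduces all 8 coefficients; solving the [1/2] Pade equations on them gives f(d) = (-3*d - 17/20)/(d - 3/5)**2, whose expansion matches every shown term.
Denominator factor (d - 3/5)^2: pole of order 2 at 3/5, modulus 3/5.
The radius of convergence is the smallest modulus among the singular points: 3/5.


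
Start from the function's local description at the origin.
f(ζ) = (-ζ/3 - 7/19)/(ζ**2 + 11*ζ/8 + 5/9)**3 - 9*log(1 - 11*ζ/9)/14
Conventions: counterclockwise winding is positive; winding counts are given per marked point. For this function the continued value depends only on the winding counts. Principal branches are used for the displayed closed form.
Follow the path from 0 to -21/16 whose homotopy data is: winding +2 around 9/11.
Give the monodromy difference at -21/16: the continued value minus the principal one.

Continued minus principal equals -(18/7)*pi*i.

The rational part is single-valued and drops out of the difference; each branch term changes only by its own monodromy.
(-9/14)*log(1 - ζ/(9/11)): each positive loop around 9/11 adds 2*pi*i to the log, so winding +2 contributes (-9/14)*(2)*2*pi*i = -(18/7)*pi*i.
Summing the contributions at ζ = -21/16 gives -(18/7)*pi*i.


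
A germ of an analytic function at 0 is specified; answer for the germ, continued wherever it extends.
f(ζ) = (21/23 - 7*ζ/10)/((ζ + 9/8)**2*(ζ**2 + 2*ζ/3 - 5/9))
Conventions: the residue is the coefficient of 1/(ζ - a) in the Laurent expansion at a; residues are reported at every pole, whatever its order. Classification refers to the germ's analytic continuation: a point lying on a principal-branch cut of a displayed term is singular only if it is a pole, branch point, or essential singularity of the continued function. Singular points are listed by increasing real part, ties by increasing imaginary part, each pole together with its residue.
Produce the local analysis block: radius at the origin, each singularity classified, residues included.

Radius of convergence at 0: -1/3 + (1/3)*sqrt(6).
At -1/3 - (1/3)*sqrt(6): a pole of order 1; residue -51898896/60835 - (21191016/60835)*sqrt(6).
At -9/8: a pole of order 2; residue 103797792/60835.
At -1/3 + (1/3)*sqrt(6): a pole of order 1; residue -51898896/60835 + (21191016/60835)*sqrt(6).


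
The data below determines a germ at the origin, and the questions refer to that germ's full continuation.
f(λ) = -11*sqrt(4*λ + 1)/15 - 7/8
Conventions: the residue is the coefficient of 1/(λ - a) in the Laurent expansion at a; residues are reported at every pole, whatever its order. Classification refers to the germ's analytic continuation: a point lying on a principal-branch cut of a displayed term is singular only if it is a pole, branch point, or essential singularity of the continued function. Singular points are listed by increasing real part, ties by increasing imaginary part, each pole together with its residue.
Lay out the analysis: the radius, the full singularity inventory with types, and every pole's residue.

Radius of convergence at 0: 1/4.
At -1/4: an algebraic (square-root) branch point.

Branch term (-11/15)*sqrt(1 - λ/(-1/4)): its argument vanishes at λ = -1/4, a square-root branch point, modulus 1/4.
The radius of convergence is the smallest modulus among the singular points: 1/4.


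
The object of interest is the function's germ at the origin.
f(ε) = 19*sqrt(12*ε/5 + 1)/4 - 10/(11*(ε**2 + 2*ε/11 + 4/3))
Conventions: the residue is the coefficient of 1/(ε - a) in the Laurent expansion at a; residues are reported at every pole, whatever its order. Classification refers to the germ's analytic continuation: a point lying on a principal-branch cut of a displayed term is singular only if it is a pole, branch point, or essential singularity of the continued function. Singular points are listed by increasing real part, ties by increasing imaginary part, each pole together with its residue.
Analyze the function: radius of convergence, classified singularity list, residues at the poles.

Radius of convergence at 0: 5/12.
At -5/12: an algebraic (square-root) branch point.
At (-1/11) - ((1/33)*sqrt(1443))*i: a pole of order 1; residue -((5/481)*sqrt(1443))*i.
At (-1/11) + ((1/33)*sqrt(1443))*i: a pole of order 1; residue ((5/481)*sqrt(1443))*i.

Denominator factor (ε**2 + 2*ε/11 + 4/3): discriminant -1924/363, complex-conjugate roots (-1/11) + ((1/33)*sqrt(1443))*i and (-1/11) - ((1/33)*sqrt(1443))*i; poles of order 1, moduli (2/3)*sqrt(3) and (2/3)*sqrt(3).
Branch term (19/4)*sqrt(1 - ε/(-5/12)): its argument vanishes at ε = -5/12, a square-root branch point, modulus 5/12.
The radius of convergence is the smallest modulus among the singular points: 5/12.
The branch term is analytic at (-1/11) - ((1/33)*sqrt(1443))*i and contributes nothing to the residue; only the rational part matters.
The factor ε**2 + 2*ε/11 + 4/3 splits as (ε - a)(ε - a') with a = (-1/11) - ((1/33)*sqrt(1443))*i, a' = (-1/11) + ((1/33)*sqrt(1443))*i. At the order-1 pole a set g(ε) = (ε - a)*(rational part) = [-10/11] / (ε - a').
Simple pole: residue = g(a) at a = (-1/11) - ((1/33)*sqrt(1443))*i, which is -((5/481)*sqrt(1443))*i.
The branch term is analytic at (-1/11) + ((1/33)*sqrt(1443))*i and contributes nothing to the residue; only the rational part matters.
The factor ε**2 + 2*ε/11 + 4/3 splits as (ε - a)(ε - a') with a = (-1/11) + ((1/33)*sqrt(1443))*i, a' = (-1/11) - ((1/33)*sqrt(1443))*i. At the order-1 pole a set g(ε) = (ε - a)*(rational part) = [-10/11] / (ε - a').
Simple pole: residue = g(a) at a = (-1/11) + ((1/33)*sqrt(1443))*i, which is ((5/481)*sqrt(1443))*i.
List the singular points by increasing real part (a conjugate pair: the negative imaginary part first).


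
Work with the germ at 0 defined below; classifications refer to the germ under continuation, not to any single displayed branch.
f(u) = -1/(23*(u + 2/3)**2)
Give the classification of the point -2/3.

The denominator factor u + 2/3 vanishes at -2/3 and appears to the power 2; the numerator there equals -1/23, nonzero, and no other factor vanishes.
Hence a pole whose order is the multiplicity, 2.

The point is a pole of order 2.


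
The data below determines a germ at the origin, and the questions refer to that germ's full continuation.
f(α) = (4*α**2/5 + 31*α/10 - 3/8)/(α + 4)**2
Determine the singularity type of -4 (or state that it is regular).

The point is a pole of order 2.

The denominator factor α + 4 vanishes at -4 and appears to the power 2; the numerator there equals 1/40, nonzero, and no other factor vanishes.
Hence a pole whose order is the multiplicity, 2.


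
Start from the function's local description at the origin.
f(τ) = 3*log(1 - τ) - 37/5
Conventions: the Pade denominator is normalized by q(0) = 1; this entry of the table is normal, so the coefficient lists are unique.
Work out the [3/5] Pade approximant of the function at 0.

Taylor coefficients needed (expand at 0): a_0 = -37/5, a_1 = -3, a_2 = -3/2, a_3 = -1, a_4 = -3/4, a_5 = -3/5, a_6 = -1/2, a_7 = -3/7, a_8 = -3/8.
Write the denominator as Q(τ) = 1 + q1*τ + q2*τ^2 + q3*τ^3 + q4*τ^4 + q5*τ^5. Requiring Q*f - P = O(τ^9) with deg P <= 3 kills the coefficients of τ^4..τ^8 in Q*f:
  τ^4: a_4 + q1*a_3 + q2*a_2 + q3*a_1 + q4*a_0 = 0, i.e. -3/4 + (-1)*q1 + (-3/2)*q2 + (-3)*q3 + (-37/5)*q4 = 0.
  τ^5: a_5 + q1*a_4 + q2*a_3 + q3*a_2 + q4*a_1 + q5*a_0 = 0, i.e. -3/5 + (-3/4)*q1 + (-1)*q2 + (-3/2)*q3 + (-3)*q4 + (-37/5)*q5 = 0.
  τ^6: a_6 + q1*a_5 + q2*a_4 + q3*a_3 + q4*a_2 + q5*a_1 = 0, i.e. -1/2 + (-3/5)*q1 + (-3/4)*q2 + (-1)*q3 + (-3/2)*q4 + (-3)*q5 = 0.
  τ^7: a_7 + q1*a_6 + q2*a_5 + q3*a_4 + q4*a_3 + q5*a_2 = 0, i.e. -3/7 + (-1/2)*q1 + (-3/5)*q2 + (-3/4)*q3 + (-1)*q4 + (-3/2)*q5 = 0.
  τ^8: a_8 + q1*a_7 + q2*a_6 + q3*a_5 + q4*a_4 + q5*a_3 = 0, i.e. -3/8 + (-3/7)*q1 + (-1/2)*q2 + (-3/5)*q3 + (-3/4)*q4 + (-1)*q5 = 0.
Solving this linear system: q1 = -135/76, q2 = 2965/3192, q3 = -15/112, q4 = 5/1064, q5 = -17/12768.
The numerator is Q*f truncated at degree 3: P0 = a_0 = -37/5; P1 = a_1 + q1*a_0 = 771/76; P2 = a_2 + q1*a_1 + q2*a_0 = -9719/3192; P3 = a_3 + q1*a_2 + q2*a_1 + q3*a_0 = -279/2128.

The Pade approximant has numerator coefficients [-37/5, 771/76, -9719/3192, -279/2128]; denominator coefficients [1, -135/76, 2965/3192, -15/112, 5/1064, -17/12768].


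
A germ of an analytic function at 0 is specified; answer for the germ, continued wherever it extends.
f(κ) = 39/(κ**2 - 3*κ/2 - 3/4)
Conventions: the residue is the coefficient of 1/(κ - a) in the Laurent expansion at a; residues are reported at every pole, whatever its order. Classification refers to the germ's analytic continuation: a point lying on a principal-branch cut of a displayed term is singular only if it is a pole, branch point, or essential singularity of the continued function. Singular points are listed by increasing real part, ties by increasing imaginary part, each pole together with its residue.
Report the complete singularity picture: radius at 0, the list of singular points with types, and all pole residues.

Radius of convergence at 0: -3/4 + (1/4)*sqrt(21).
At 3/4 - (1/4)*sqrt(21): a pole of order 1; residue -(26/7)*sqrt(21).
At 3/4 + (1/4)*sqrt(21): a pole of order 1; residue (26/7)*sqrt(21).


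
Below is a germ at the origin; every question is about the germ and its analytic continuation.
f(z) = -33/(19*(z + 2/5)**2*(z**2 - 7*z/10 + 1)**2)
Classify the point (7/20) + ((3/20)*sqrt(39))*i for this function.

The denominator factor z**2 - 7*z/10 + 1 vanishes at (7/20) + ((3/20)*sqrt(39))*i and appears to the power 2; the numerator there equals -33/19, nonzero, and no other factor vanishes.
Hence a pole whose order is the multiplicity, 2.

The point is a pole of order 2.


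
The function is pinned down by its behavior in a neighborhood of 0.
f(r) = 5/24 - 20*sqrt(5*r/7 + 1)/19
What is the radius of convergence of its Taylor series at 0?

The radius of convergence is 7/5.

Branch term (-20/19)*sqrt(1 - r/(-7/5)): its argument vanishes at r = -7/5, a square-root branch point, modulus 7/5.
The radius of convergence is the smallest modulus among the singular points: 7/5.


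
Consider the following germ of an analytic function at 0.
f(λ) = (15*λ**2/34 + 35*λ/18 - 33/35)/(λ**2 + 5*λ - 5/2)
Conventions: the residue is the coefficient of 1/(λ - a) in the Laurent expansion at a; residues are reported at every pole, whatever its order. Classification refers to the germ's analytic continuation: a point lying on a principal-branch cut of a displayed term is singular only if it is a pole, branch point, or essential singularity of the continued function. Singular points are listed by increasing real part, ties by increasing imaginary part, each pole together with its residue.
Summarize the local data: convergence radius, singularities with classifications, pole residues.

Denominator factor (λ**2 + 5*λ - 5/2): discriminant 35, real irrational roots -5/2 + (1/2)*sqrt(35) and -5/2 - (1/2)*sqrt(35); poles of order 1, moduli -5/2 + (1/2)*sqrt(35) and 5/2 + (1/2)*sqrt(35).
The radius of convergence is the smallest modulus among the singular points: -5/2 + (1/2)*sqrt(35).
The factor λ**2 + 5*λ - 5/2 splits as (λ - a)(λ - a') with a = -5/2 - (1/2)*sqrt(35), a' = -5/2 + (1/2)*sqrt(35). At the order-1 pole a set g(λ) = (λ - a)*f(λ) = [15*λ**2/34 + 35*λ/18 - 33/35] / (λ - a').
Simple pole: residue = g(a) at a = -5/2 - (1/2)*sqrt(35), which is -20/153 - (17429/749700)*sqrt(35).
The factor λ**2 + 5*λ - 5/2 splits as (λ - a)(λ - a') with a = -5/2 + (1/2)*sqrt(35), a' = -5/2 - (1/2)*sqrt(35). At the order-1 pole a set g(λ) = (λ - a)*f(λ) = [15*λ**2/34 + 35*λ/18 - 33/35] / (λ - a').
Simple pole: residue = g(a) at a = -5/2 + (1/2)*sqrt(35), which is -20/153 + (17429/749700)*sqrt(35).
List the singular points by increasing real part (a conjugate pair: the negative imaginary part first).

Radius of convergence at 0: -5/2 + (1/2)*sqrt(35).
At -5/2 - (1/2)*sqrt(35): a pole of order 1; residue -20/153 - (17429/749700)*sqrt(35).
At -5/2 + (1/2)*sqrt(35): a pole of order 1; residue -20/153 + (17429/749700)*sqrt(35).


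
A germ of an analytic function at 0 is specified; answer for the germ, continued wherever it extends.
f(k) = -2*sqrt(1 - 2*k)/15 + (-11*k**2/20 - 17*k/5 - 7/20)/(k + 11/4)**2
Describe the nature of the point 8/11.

The point is a regular point.

Denominator factors: k + 11/4 = 153/44 at k = 8/11 — none vanishes.
Branch term sqrt(1 - k/(1/2)): argument at 8/11 is -5/11, nonzero, so 8/11 is not its branch point (a point on a principal cut is still regular for the continued germ).
So the germ continues analytically to 8/11.


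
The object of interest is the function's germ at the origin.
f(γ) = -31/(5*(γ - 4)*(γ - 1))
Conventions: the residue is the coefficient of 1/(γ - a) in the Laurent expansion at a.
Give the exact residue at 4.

The residue is -31/15.

At the order-1 pole 4 set g(γ) = (γ - (4))*f(γ) = -31/(5*(γ - 1)).
Simple pole: residue = g(a) at a = 4, which is -31/15.


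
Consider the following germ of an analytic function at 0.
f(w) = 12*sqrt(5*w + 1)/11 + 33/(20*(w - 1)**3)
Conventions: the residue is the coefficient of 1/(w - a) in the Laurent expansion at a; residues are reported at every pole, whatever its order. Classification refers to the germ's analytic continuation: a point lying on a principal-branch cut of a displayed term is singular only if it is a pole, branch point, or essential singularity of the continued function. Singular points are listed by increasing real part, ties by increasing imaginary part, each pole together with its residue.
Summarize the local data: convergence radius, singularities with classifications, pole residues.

Denominator factor (w - 1)^3: pole of order 3 at 1, modulus 1.
Branch term (12/11)*sqrt(1 - w/(-1/5)): its argument vanishes at w = -1/5, a square-root branch point, modulus 1/5.
The radius of convergence is the smallest modulus among the singular points: 1/5.
The branch term is analytic at 1 and contributes nothing to the residue; only the rational part matters.
At the order-3 pole 1 set g(w) = (w - (1))^3*(rational part) = 33/20.
Order-3 pole: residue = g''(a)/2; g''(1) = 0, so the residue is 0.
List the singular points by increasing real part (a conjugate pair: the negative imaginary part first).

Radius of convergence at 0: 1/5.
At -1/5: an algebraic (square-root) branch point.
At 1: a pole of order 3; residue 0.


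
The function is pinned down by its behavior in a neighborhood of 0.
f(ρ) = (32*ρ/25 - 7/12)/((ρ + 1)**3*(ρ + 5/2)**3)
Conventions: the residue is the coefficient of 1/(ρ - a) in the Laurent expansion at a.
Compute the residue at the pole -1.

The residue is -13552/6075.

At the order-3 pole -1 set g(ρ) = (ρ - (-1))^3*f(ρ) = (32*ρ/25 - 7/12)/(ρ + 5/2)**3.
Order-3 pole: residue = g''(a)/2; g''(-1) = -27104/6075, so the residue is -13552/6075.


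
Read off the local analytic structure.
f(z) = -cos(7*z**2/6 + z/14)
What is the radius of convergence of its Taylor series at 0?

The factor cos(7*z**2/6 + z/14) is entire and contributes no finite singular point.
The polynomial part has no poles.
No finite singular points: the Taylor series at 0 converges everywhere.

The radius of convergence is infinite.


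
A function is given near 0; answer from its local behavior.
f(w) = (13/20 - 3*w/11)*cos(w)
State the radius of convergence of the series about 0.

The radius of convergence is infinite.

The factor cos(w) is entire and contributes no finite singular point.
The polynomial part has no poles.
No finite singular points: the Taylor series at 0 converges everywhere.


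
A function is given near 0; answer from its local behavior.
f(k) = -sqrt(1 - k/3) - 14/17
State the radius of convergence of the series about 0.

Branch term (-1)*sqrt(1 - k/(3)): its argument vanishes at k = 3, a square-root branch point, modulus 3.
The radius of convergence is the smallest modulus among the singular points: 3.

The radius of convergence is 3.


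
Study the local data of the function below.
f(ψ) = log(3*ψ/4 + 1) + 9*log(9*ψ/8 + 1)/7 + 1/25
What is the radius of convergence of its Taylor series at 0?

The radius of convergence is 8/9.

Branch term (9/7)*log(1 - ψ/(-8/9)): its argument vanishes at ψ = -8/9, a logarithmic branch point, modulus 8/9.
Branch term (1)*log(1 - ψ/(-4/3)): its argument vanishes at ψ = -4/3, a logarithmic branch point, modulus 4/3.
The radius of convergence is the smallest modulus among the singular points: 8/9.


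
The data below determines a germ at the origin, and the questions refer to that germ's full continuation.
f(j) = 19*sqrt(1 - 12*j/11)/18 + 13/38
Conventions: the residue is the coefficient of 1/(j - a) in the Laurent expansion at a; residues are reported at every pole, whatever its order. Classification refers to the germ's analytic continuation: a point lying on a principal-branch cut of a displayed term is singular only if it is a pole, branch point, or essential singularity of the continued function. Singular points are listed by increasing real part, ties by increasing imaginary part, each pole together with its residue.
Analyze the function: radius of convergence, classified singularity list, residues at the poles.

Branch term (19/18)*sqrt(1 - j/(11/12)): its argument vanishes at j = 11/12, a square-root branch point, modulus 11/12.
The radius of convergence is the smallest modulus among the singular points: 11/12.

Radius of convergence at 0: 11/12.
At 11/12: an algebraic (square-root) branch point.


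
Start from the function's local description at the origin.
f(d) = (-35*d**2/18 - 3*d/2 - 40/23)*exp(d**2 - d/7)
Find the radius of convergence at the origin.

The radius of convergence is infinite.

The factor exp(d**2 - d/7) is entire and contributes no finite singular point.
The polynomial part has no poles.
No finite singular points: the Taylor series at 0 converges everywhere.


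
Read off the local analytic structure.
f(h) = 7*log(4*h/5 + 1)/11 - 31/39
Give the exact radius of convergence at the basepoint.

The radius of convergence is 5/4.

Branch term (7/11)*log(1 - h/(-5/4)): its argument vanishes at h = -5/4, a logarithmic branch point, modulus 5/4.
The radius of convergence is the smallest modulus among the singular points: 5/4.


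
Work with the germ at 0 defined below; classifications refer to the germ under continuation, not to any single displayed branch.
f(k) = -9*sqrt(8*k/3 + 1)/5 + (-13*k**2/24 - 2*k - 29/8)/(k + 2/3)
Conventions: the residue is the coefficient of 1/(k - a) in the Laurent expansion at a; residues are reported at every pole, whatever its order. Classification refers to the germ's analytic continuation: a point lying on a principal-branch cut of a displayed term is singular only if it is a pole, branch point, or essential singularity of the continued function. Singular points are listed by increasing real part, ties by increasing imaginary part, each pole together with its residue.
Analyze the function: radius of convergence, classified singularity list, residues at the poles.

Radius of convergence at 0: 3/8.
At -2/3: a pole of order 1; residue -547/216.
At -3/8: an algebraic (square-root) branch point.

Denominator factor (k + 2/3): pole of order 1 at -2/3, modulus 2/3.
Branch term (-9/5)*sqrt(1 - k/(-3/8)): its argument vanishes at k = -3/8, a square-root branch point, modulus 3/8.
The radius of convergence is the smallest modulus among the singular points: 3/8.
The branch term is analytic at -2/3 and contributes nothing to the residue; only the rational part matters.
At the order-1 pole -2/3 set g(k) = (k - (-2/3))*(rational part) = -13*k**2/24 - 2*k - 29/8.
Simple pole: residue = g(a) at a = -2/3, which is -547/216.
List the singular points by increasing real part (a conjugate pair: the negative imaginary part first).


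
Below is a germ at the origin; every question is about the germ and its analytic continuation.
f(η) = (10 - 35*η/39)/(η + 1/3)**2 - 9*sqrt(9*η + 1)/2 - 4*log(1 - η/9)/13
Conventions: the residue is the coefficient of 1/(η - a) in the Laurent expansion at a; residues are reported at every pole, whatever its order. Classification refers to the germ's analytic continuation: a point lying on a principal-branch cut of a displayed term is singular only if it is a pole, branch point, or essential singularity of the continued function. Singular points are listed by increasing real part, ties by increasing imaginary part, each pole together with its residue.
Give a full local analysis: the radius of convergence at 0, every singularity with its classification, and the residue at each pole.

Radius of convergence at 0: 1/9.
At -1/3: a pole of order 2; residue -35/39.
At -1/9: an algebraic (square-root) branch point.
At 9: a logarithmic branch point.

Denominator factor (η + 1/3)^2: pole of order 2 at -1/3, modulus 1/3.
Branch term (-4/13)*log(1 - η/(9)): its argument vanishes at η = 9, a logarithmic branch point, modulus 9.
Branch term (-9/2)*sqrt(1 - η/(-1/9)): its argument vanishes at η = -1/9, a square-root branch point, modulus 1/9.
The radius of convergence is the smallest modulus among the singular points: 1/9.
The branch terms are analytic at -1/3 and contribute nothing to the residue; only the rational part matters.
At the order-2 pole -1/3 set g(η) = (η - (-1/3))^2*(rational part) = 10 - 35*η/39.
Order-2 pole: residue = g'(a); g'(-1/3) = -35/39, so the residue is -35/39.
List the singular points by increasing real part (a conjugate pair: the negative imaginary part first).
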